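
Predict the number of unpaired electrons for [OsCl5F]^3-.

Ligand charges: each chloride is −1; each fluoride is −1. With an overall charge of −3 the osmium centre must be in the +3 oxidation state.
Os sits in group 8, so the d-electron count is 8 − 3 = 5.
The spin state decides the count: a 5d ion has a large Δₒ and is invariably low-spin.
An octahedral low-spin d⁵ ion is t₂g⁵e_g⁰, giving 1 unpaired electron.

1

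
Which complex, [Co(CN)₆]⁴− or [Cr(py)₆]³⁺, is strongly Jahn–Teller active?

[Co(CN)₆]⁴−

[Co(CN)₆]⁴−: Each cyanide is −1; balancing the −4 overall charge requires Co(II). Group 9 minus oxidation state 2 gives a d⁷ configuration. Cyanide is a strong-field ligand (high in the spectrochemical series) for a first-row metal, so the complex is low-spin. The t₂g⁶e_g¹ (low-spin) configuration has an unevenly filled e_g set; the Jahn–Teller theorem predicts a tetragonal distortion (typically axial elongation) to lift the degeneracy.
[Cr(py)₆]³⁺: Ligand charges: pyridine is neutral. With an overall charge of +3 the chromium centre must be in the +3 oxidation state. Chromium is a group-6 element; Cr(III) is therefore d³. The d³ configuration leaves the e_g set evenly filled (or empty) — no strong Jahn–Teller driving force.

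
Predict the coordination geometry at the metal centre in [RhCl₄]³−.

Each chloride is −1; balancing the −3 overall charge requires Rh(I).
Rhodium is a group-9 element; Rh(I) is therefore d⁸.
Coordination number: 4.
A 4d d⁸ ion has a large crystal-field splitting; square planar leaves the high-energy d_{x²−y²} orbital empty and maximises CFSE.

square planar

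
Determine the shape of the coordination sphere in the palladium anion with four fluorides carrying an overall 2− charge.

square planar

Each fluoride is −1; balancing the −2 overall charge requires Pd(II).
Palladium is a group-10 element; Pd(II) is therefore d⁸.
With 4 monodentate ligands the coordination number is 4.
A 4d d⁸ ion has a large crystal-field splitting; square planar leaves the high-energy d_{x²−y²} orbital empty and maximises CFSE.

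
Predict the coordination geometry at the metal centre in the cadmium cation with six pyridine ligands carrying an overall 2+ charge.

octahedral

Pyridine is neutral; balancing the +2 overall charge requires Cd(II).
Cd sits in group 12, so the d-electron count is 12 − 2 = 10.
Coordination number: 6.
Six donors around a single metal centre give an octahedral coordination sphere.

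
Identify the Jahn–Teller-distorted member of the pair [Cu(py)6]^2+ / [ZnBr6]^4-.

[Cu(py)6]^2+

[Cu(py)6]^2+: Pyridine is neutral; balancing the +2 overall charge requires Cu(II). Copper is a group-11 element; Cu(II) is therefore d⁹. The t₂g⁶e_g³ configuration has an unevenly filled e_g set; the Jahn–Teller theorem predicts a tetragonal distortion (typically axial elongation) to lift the degeneracy.
[ZnBr6]^4-: Each bromide is −1; balancing the −4 overall charge requires Zn(II). Group 12 minus oxidation state 2 gives a d¹⁰ configuration. The d¹⁰ configuration leaves the e_g set evenly filled (or empty) — no strong Jahn–Teller driving force.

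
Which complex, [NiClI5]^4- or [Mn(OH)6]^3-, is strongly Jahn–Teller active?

[Mn(OH)6]^3-

[NiClI5]^4-: Ligand charges: each chloride is −1; each iodide is −1. With an overall charge of −4 the nickel centre must be in the +2 oxidation state. Ni sits in group 10, so the d-electron count is 10 − 2 = 8. The d⁸ configuration leaves the e_g set evenly filled (or empty) — no strong Jahn–Teller driving force.
[Mn(OH)6]^3-: Summing ligand charges against the −3 overall charge gives an oxidation state of +3 for manganese. Manganese is a group-7 element; Mn(III) is therefore d⁴. Hydroxide is a weak-field ligand for a first-row metal, so the complex is high-spin. The t₂g³e_g¹ (high-spin) configuration has an unevenly filled e_g set; the Jahn–Teller theorem predicts a tetragonal distortion (typically axial elongation) to lift the degeneracy.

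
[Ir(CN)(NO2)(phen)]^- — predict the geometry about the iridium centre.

square planar

Each cyanide is −1; each nitro (N-bound nitrite) is −1; 1,10-phenanthroline is neutral; balancing the −1 overall charge requires Ir(I).
Iridium is a group-9 element; Ir(I) is therefore d⁸.
Counting donor atoms: 1×cyanide (monodentate) → 1 donor; 1×nitro (N-bound nitrite) (monodentate) → 1 donor; 1×1,10-phenanthroline (bidentate) → 2 donors. Coordination number = 4.
A 5d d⁸ ion has a large crystal-field splitting; square planar leaves the high-energy d_{x²−y²} orbital empty and maximises CFSE.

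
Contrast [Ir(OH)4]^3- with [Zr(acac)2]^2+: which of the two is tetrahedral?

[Zr(acac)2]^2+

For [Ir(OH)4]^3-: Summing ligand charges against the −3 overall charge gives an oxidation state of +1 for iridium. Iridium is a group-9 element; Ir(I) is therefore d⁸. A 5d d⁸ ion has a large crystal-field splitting; square planar leaves the high-energy d_{x²−y²} orbital empty and maximises CFSE. → square planar.
For [Zr(acac)2]^2+: Summing ligand charges against the +2 overall charge gives an oxidation state of +4 for zirconium. Group 4 minus oxidation state 4 gives a d⁰ configuration. A d⁰ ion has no crystal-field stabilisation preference between square planar and tetrahedral, so four ligands adopt the sterically favoured tetrahedral geometry. → tetrahedral.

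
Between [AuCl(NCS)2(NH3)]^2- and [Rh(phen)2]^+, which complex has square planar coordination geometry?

For [AuCl(NCS)2(NH3)]^2-: Each chloride is −1; each isothiocyanate is −1; ammonia is neutral; balancing the −2 overall charge requires Au(I). Gold is a group-11 element; Au(I) is therefore d¹⁰. A d¹⁰ ion has no crystal-field stabilisation preference between square planar and tetrahedral, so four ligands adopt the sterically favoured tetrahedral geometry. → tetrahedral.
For [Rh(phen)2]^+: Summing ligand charges against the +1 overall charge gives an oxidation state of +1 for rhodium. Rh sits in group 9, so the d-electron count is 9 − 1 = 8. A 4d d⁸ ion has a large crystal-field splitting; square planar leaves the high-energy d_{x²−y²} orbital empty and maximises CFSE. → square planar.

[Rh(phen)2]^+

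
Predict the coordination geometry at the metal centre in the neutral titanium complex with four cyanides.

Each cyanide is −1; balancing the 0 overall charge requires Ti(IV).
Group 4 minus oxidation state 4 gives a d⁰ configuration.
Coordination number: 4.
A d⁰ ion has no crystal-field stabilisation preference between square planar and tetrahedral, so four ligands adopt the sterically favoured tetrahedral geometry.

tetrahedral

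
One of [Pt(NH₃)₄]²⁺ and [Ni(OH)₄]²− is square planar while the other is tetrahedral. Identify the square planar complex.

[Pt(NH₃)₄]²⁺

For [Pt(NH₃)₄]²⁺: Ligand charges: ammonia is neutral. With an overall charge of +2 the platinum centre must be in the +2 oxidation state. Platinum is a group-10 element; Pt(II) is therefore d⁸. A 5d d⁸ ion has a large crystal-field splitting; square planar leaves the high-energy d_{x²−y²} orbital empty and maximises CFSE. → square planar.
For [Ni(OH)₄]²−: Each hydroxide is −1; balancing the −2 overall charge requires Ni(II). Ni sits in group 10, so the d-electron count is 10 − 2 = 8. Hydroxide is a weak-field ligand. With weak-field ligands the CFSE gain from square planar is small, so a 3d d⁸ ion takes the sterically preferred tetrahedral geometry. → tetrahedral.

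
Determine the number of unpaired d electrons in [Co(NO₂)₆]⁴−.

1 unpaired electron

Summing ligand charges against the −4 overall charge gives an oxidation state of +2 for cobalt.
Group 9 minus oxidation state 2 gives a d⁷ configuration.
The spin state decides the count: Nitro (N-bound nitrite) is a strong-field ligand (high in the spectrochemical series) for a first-row metal, so the complex is low-spin.
An octahedral low-spin d⁷ ion is t₂g⁶e_g¹, giving 1 unpaired electron.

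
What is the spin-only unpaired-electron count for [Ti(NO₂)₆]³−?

1 unpaired electron

Summing ligand charges against the −3 overall charge gives an oxidation state of +3 for titanium.
Group 4 minus oxidation state 3 gives a d¹ configuration.
In an octahedral field the d¹ configuration is t₂g¹e_g⁰ (only one arrangement possible), giving 1 unpaired electron.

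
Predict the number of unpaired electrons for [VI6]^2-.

Each iodide is −1; balancing the −2 overall charge requires V(IV).
Vanadium is a group-5 element; V(IV) is therefore d¹.
In an octahedral field the d¹ configuration is t₂g¹e_g⁰ (only one arrangement possible), giving 1 unpaired electron.

1 unpaired electron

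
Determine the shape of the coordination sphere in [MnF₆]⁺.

octahedral

Each fluoride is −1; balancing the +1 overall charge requires Mn(VII).
Mn sits in group 7, so the d-electron count is 7 − 7 = 0.
Coordination number: 6.
Six donors around a single metal centre give an octahedral coordination sphere.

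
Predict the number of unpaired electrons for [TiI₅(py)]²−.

1 unpaired electron

Ligand charges: each iodide is −1; pyridine is neutral. With an overall charge of −2 the titanium centre must be in the +3 oxidation state.
Titanium is a group-4 element; Ti(III) is therefore d¹.
In an octahedral field the d¹ configuration is t₂g¹e_g⁰ (only one arrangement possible), giving 1 unpaired electron.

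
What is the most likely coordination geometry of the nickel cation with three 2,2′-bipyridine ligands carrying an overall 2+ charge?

Ligand charges: 2,2′-bipyridine is neutral. With an overall charge of +2 the nickel centre must be in the +2 oxidation state.
Group 10 minus oxidation state 2 gives a d⁸ configuration.
Counting donor atoms: 3×2,2′-bipyridine (bidentate) → 6 donors. Coordination number = 6.
Six donors around a single metal centre give an octahedral coordination sphere.

octahedral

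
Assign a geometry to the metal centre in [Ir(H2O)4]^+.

Water is neutral; balancing the +1 overall charge requires Ir(I).
Iridium is a group-9 element; Ir(I) is therefore d⁸.
With 4 monodentate ligands the coordination number is 4.
A 5d d⁸ ion has a large crystal-field splitting; square planar leaves the high-energy d_{x²−y²} orbital empty and maximises CFSE.

square planar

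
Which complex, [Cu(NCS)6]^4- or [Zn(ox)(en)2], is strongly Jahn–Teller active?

[Cu(NCS)6]^4-

[Cu(NCS)6]^4-: Each isothiocyanate is −1; balancing the −4 overall charge requires Cu(II). Cu sits in group 11, so the d-electron count is 11 − 2 = 9. The t₂g⁶e_g³ configuration has an unevenly filled e_g set; the Jahn–Teller theorem predicts a tetragonal distortion (typically axial elongation) to lift the degeneracy.
[Zn(ox)(en)2]: Summing ligand charges against the 0 overall charge gives an oxidation state of +2 for zinc. Group 12 minus oxidation state 2 gives a d¹⁰ configuration. The d¹⁰ configuration leaves the e_g set evenly filled (or empty) — no strong Jahn–Teller driving force.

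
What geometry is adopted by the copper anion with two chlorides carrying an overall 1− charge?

Ligand charges: each chloride is −1. With an overall charge of −1 the copper centre must be in the +1 oxidation state.
Cu sits in group 11, so the d-electron count is 11 − 1 = 10.
Coordination number: 2.
A d¹⁰ ion with only two ligands adopts a linear arrangement (sp hybridisation; no CFSE preference).

linear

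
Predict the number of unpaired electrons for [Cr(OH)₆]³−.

Ligand charges: each hydroxide is −1. With an overall charge of −3 the chromium centre must be in the +3 oxidation state.
Cr sits in group 6, so the d-electron count is 6 − 3 = 3.
In an octahedral field the d³ configuration is t₂g³e_g⁰ (only one arrangement possible), giving 3 unpaired electrons.

3 unpaired electrons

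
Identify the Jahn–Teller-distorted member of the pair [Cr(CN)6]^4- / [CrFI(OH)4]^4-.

[Cr(CN)6]^4-: Each cyanide is −1; balancing the −4 overall charge requires Cr(II). Group 6 minus oxidation state 2 gives a d⁴ configuration. Cyanide is a strong-field ligand (high in the spectrochemical series) for a first-row metal, so the complex is low-spin. The d⁴ configuration leaves the e_g set evenly filled (or empty) — no strong Jahn–Teller driving force.
[CrFI(OH)4]^4-: Summing ligand charges against the −4 overall charge gives an oxidation state of +2 for chromium. Group 6 minus oxidation state 2 gives a d⁴ configuration. Fluoride, hydroxide, and iodide are weak-field ligands for a first-row metal, so the complex is high-spin. The t₂g³e_g¹ (high-spin) configuration has an unevenly filled e_g set; the Jahn–Teller theorem predicts a tetragonal distortion (typically axial elongation) to lift the degeneracy.

[CrFI(OH)4]^4-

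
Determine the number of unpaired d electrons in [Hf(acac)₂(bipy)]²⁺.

0 unpaired electrons

Each acetylacetonate is −1; 2,2′-bipyridine is neutral; balancing the +2 overall charge requires Hf(IV).
Hafnium is a group-4 element; Hf(IV) is therefore d⁰.
Counting donor atoms: 2×acetylacetonate (bidentate) → 4 donors; 1×2,2′-bipyridine (bidentate) → 2 donors. Coordination number = 6.
In an octahedral field the d⁰ configuration is t₂g⁰e_g⁰, giving 0 unpaired electrons.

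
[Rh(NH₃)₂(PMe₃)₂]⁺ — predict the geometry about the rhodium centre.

square planar

Summing ligand charges against the +1 overall charge gives an oxidation state of +1 for rhodium.
Group 9 minus oxidation state 1 gives a d⁸ configuration.
With 4 monodentate ligands the coordination number is 4.
A 4d d⁸ ion has a large crystal-field splitting; square planar leaves the high-energy d_{x²−y²} orbital empty and maximises CFSE.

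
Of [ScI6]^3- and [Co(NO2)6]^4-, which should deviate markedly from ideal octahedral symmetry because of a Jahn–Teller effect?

[ScI6]^3-: Each iodide is −1; balancing the −3 overall charge requires Sc(III). Scandium is a group-3 element; Sc(III) is therefore d⁰. The d⁰ configuration leaves the e_g set evenly filled (or empty) — no strong Jahn–Teller driving force.
[Co(NO2)6]^4-: Ligand charges: each nitro (N-bound nitrite) is −1. With an overall charge of −4 the cobalt centre must be in the +2 oxidation state. Cobalt is a group-9 element; Co(II) is therefore d⁷. Nitro (N-bound nitrite) is a strong-field ligand (high in the spectrochemical series) for a first-row metal, so the complex is low-spin. The t₂g⁶e_g¹ (low-spin) configuration has an unevenly filled e_g set; the Jahn–Teller theorem predicts a tetragonal distortion (typically axial elongation) to lift the degeneracy.

[Co(NO2)6]^4-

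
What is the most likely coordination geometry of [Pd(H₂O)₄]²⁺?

Summing ligand charges against the +2 overall charge gives an oxidation state of +2 for palladium.
Palladium is a group-10 element; Pd(II) is therefore d⁸.
With 4 monodentate ligands the coordination number is 4.
A 4d d⁸ ion has a large crystal-field splitting; square planar leaves the high-energy d_{x²−y²} orbital empty and maximises CFSE.

square planar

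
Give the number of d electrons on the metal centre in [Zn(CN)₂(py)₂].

d¹⁰

Ligand charges: each cyanide is −1; pyridine is neutral. With an overall charge of 0 the zinc centre must be in the +2 oxidation state.
Zinc is a group-12 element; Zn(II) is therefore d¹⁰.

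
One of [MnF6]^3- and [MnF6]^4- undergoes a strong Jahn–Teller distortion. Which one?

[MnF6]^3-

[MnF6]^3-: Ligand charges: each fluoride is −1. With an overall charge of −3 the manganese centre must be in the +3 oxidation state. Mn sits in group 7, so the d-electron count is 7 − 3 = 4. Fluoride is a weak-field ligand for a first-row metal, so the complex is high-spin. The t₂g³e_g¹ (high-spin) configuration has an unevenly filled e_g set; the Jahn–Teller theorem predicts a tetragonal distortion (typically axial elongation) to lift the degeneracy.
[MnF6]^4-: Ligand charges: each fluoride is −1. With an overall charge of −4 the manganese centre must be in the +2 oxidation state. Manganese is a group-7 element; Mn(II) is therefore d⁵. Fluoride is a weak-field ligand for a first-row metal, so the complex is high-spin. The d⁵ configuration leaves the e_g set evenly filled (or empty) — no strong Jahn–Teller driving force.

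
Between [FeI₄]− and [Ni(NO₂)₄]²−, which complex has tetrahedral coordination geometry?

[FeI₄]−

For [FeI₄]−: Summing ligand charges against the −1 overall charge gives an oxidation state of +3 for iron. Fe sits in group 8, so the d-electron count is 8 − 3 = 5. A high-spin d⁵ ion has zero CFSE in either geometry, so four ligands adopt the sterically favoured tetrahedral geometry. → tetrahedral.
For [Ni(NO₂)₄]²−: Each nitro (N-bound nitrite) is −1; balancing the −2 overall charge requires Ni(II). Ni sits in group 10, so the d-electron count is 10 − 2 = 8. Nitro (N-bound nitrite) is a strong-field ligand (high in the spectrochemical series). A 3d d⁸ ion with strong-field ligands gains enough CFSE to favour square planar over tetrahedral. → square planar.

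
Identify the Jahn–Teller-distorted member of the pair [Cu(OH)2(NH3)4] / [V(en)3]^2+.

[Cu(OH)2(NH3)4]: Each hydroxide is −1; ammonia is neutral; balancing the 0 overall charge requires Cu(II). Copper is a group-11 element; Cu(II) is therefore d⁹. The t₂g⁶e_g³ configuration has an unevenly filled e_g set; the Jahn–Teller theorem predicts a tetragonal distortion (typically axial elongation) to lift the degeneracy.
[V(en)3]^2+: Summing ligand charges against the +2 overall charge gives an oxidation state of +2 for vanadium. V sits in group 5, so the d-electron count is 5 − 2 = 3. The d³ configuration leaves the e_g set evenly filled (or empty) — no strong Jahn–Teller driving force.

[Cu(OH)2(NH3)4]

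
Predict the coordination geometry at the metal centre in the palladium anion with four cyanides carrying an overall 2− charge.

Ligand charges: each cyanide is −1. With an overall charge of −2 the palladium centre must be in the +2 oxidation state.
Pd sits in group 10, so the d-electron count is 10 − 2 = 8.
Coordination number: 4.
A 4d d⁸ ion has a large crystal-field splitting; square planar leaves the high-energy d_{x²−y²} orbital empty and maximises CFSE.

square planar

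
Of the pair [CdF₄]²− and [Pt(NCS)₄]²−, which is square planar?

For [CdF₄]²−: Summing ligand charges against the −2 overall charge gives an oxidation state of +2 for cadmium. Group 12 minus oxidation state 2 gives a d¹⁰ configuration. A d¹⁰ ion has no crystal-field stabilisation preference between square planar and tetrahedral, so four ligands adopt the sterically favoured tetrahedral geometry. → tetrahedral.
For [Pt(NCS)₄]²−: Each isothiocyanate is −1; balancing the −2 overall charge requires Pt(II). Platinum is a group-10 element; Pt(II) is therefore d⁸. A 5d d⁸ ion has a large crystal-field splitting; square planar leaves the high-energy d_{x²−y²} orbital empty and maximises CFSE. → square planar.

[Pt(NCS)₄]²−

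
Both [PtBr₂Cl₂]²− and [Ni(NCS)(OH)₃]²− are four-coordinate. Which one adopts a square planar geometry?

For [PtBr₂Cl₂]²−: Ligand charges: each bromide is −1; each chloride is −1. With an overall charge of −2 the platinum centre must be in the +2 oxidation state. Platinum is a group-10 element; Pt(II) is therefore d⁸. A 5d d⁸ ion has a large crystal-field splitting; square planar leaves the high-energy d_{x²−y²} orbital empty and maximises CFSE. → square planar.
For [Ni(NCS)(OH)₃]²−: Each isothiocyanate is −1; each hydroxide is −1; balancing the −2 overall charge requires Ni(II). Group 10 minus oxidation state 2 gives a d⁸ configuration. Hydroxide and isothiocyanate are weak-field ligands. With weak-field ligands the CFSE gain from square planar is small, so a 3d d⁸ ion takes the sterically preferred tetrahedral geometry. → tetrahedral.

[PtBr₂Cl₂]²−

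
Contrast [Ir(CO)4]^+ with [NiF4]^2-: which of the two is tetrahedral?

For [Ir(CO)4]^+: Carbonyl is neutral; balancing the +1 overall charge requires Ir(I). Ir sits in group 9, so the d-electron count is 9 − 1 = 8. A 5d d⁸ ion has a large crystal-field splitting; square planar leaves the high-energy d_{x²−y²} orbital empty and maximises CFSE. → square planar.
For [NiF4]^2-: Summing ligand charges against the −2 overall charge gives an oxidation state of +2 for nickel. Nickel is a group-10 element; Ni(II) is therefore d⁸. Fluoride is a weak-field ligand. With weak-field ligands the CFSE gain from square planar is small, so a 3d d⁸ ion takes the sterically preferred tetrahedral geometry. → tetrahedral.

[NiF4]^2-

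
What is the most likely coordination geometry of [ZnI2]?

linear

Summing ligand charges against the 0 overall charge gives an oxidation state of +2 for zinc.
Group 12 minus oxidation state 2 gives a d¹⁰ configuration.
With 2 monodentate ligands the coordination number is 2.
A d¹⁰ ion with only two ligands adopts a linear arrangement (sp hybridisation; no CFSE preference).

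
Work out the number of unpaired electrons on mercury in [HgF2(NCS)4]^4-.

0 unpaired electrons

Summing ligand charges against the −4 overall charge gives an oxidation state of +2 for mercury.
Group 12 minus oxidation state 2 gives a d¹⁰ configuration.
In an octahedral field the d¹⁰ configuration is t₂g⁶e_g⁴, giving 0 unpaired electrons.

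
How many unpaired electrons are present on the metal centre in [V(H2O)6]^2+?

Water is neutral; balancing the +2 overall charge requires V(II).
Group 5 minus oxidation state 2 gives a d³ configuration.
In an octahedral field the d³ configuration is t₂g³e_g⁰ (only one arrangement possible), giving 3 unpaired electrons.

3 unpaired electrons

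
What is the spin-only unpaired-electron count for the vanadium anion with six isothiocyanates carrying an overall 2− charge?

Summing ligand charges against the −2 overall charge gives an oxidation state of +4 for vanadium.
Group 5 minus oxidation state 4 gives a d¹ configuration.
In an octahedral field the d¹ configuration is t₂g¹e_g⁰ (only one arrangement possible), giving 1 unpaired electron.

1 unpaired electron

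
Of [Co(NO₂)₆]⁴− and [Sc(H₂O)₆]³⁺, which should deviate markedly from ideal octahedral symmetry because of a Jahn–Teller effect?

[Co(NO₂)₆]⁴−: Each nitro (N-bound nitrite) is −1; balancing the −4 overall charge requires Co(II). Group 9 minus oxidation state 2 gives a d⁷ configuration. Nitro (N-bound nitrite) is a strong-field ligand (high in the spectrochemical series) for a first-row metal, so the complex is low-spin. The t₂g⁶e_g¹ (low-spin) configuration has an unevenly filled e_g set; the Jahn–Teller theorem predicts a tetragonal distortion (typically axial elongation) to lift the degeneracy.
[Sc(H₂O)₆]³⁺: Summing ligand charges against the +3 overall charge gives an oxidation state of +3 for scandium. Sc sits in group 3, so the d-electron count is 3 − 3 = 0. The d⁰ configuration leaves the e_g set evenly filled (or empty) — no strong Jahn–Teller driving force.

[Co(NO₂)₆]⁴−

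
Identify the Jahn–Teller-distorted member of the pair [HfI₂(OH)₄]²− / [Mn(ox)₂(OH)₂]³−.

[Mn(ox)₂(OH)₂]³−

[HfI₂(OH)₄]²−: Ligand charges: each iodide is −1; each hydroxide is −1. With an overall charge of −2 the hafnium centre must be in the +4 oxidation state. Group 4 minus oxidation state 4 gives a d⁰ configuration. The d⁰ configuration leaves the e_g set evenly filled (or empty) — no strong Jahn–Teller driving force.
[Mn(ox)₂(OH)₂]³−: Each oxalate is −2; each hydroxide is −1; balancing the −3 overall charge requires Mn(III). Group 7 minus oxidation state 3 gives a d⁴ configuration. Hydroxide and oxalate are weak-field ligands for a first-row metal, so the complex is high-spin. The t₂g³e_g¹ (high-spin) configuration has an unevenly filled e_g set; the Jahn–Teller theorem predicts a tetragonal distortion (typically axial elongation) to lift the degeneracy.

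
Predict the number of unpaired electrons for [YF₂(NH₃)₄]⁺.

Summing ligand charges against the +1 overall charge gives an oxidation state of +3 for yttrium.
Y sits in group 3, so the d-electron count is 3 − 3 = 0.
In an octahedral field the d⁰ configuration is t₂g⁰e_g⁰, giving 0 unpaired electrons.

0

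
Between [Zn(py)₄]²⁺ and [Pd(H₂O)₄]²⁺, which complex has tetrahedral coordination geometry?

For [Zn(py)₄]²⁺: Ligand charges: pyridine is neutral. With an overall charge of +2 the zinc centre must be in the +2 oxidation state. Zinc is a group-12 element; Zn(II) is therefore d¹⁰. A d¹⁰ ion has no crystal-field stabilisation preference between square planar and tetrahedral, so four ligands adopt the sterically favoured tetrahedral geometry. → tetrahedral.
For [Pd(H₂O)₄]²⁺: Ligand charges: water is neutral. With an overall charge of +2 the palladium centre must be in the +2 oxidation state. Pd sits in group 10, so the d-electron count is 10 − 2 = 8. A 4d d⁸ ion has a large crystal-field splitting; square planar leaves the high-energy d_{x²−y²} orbital empty and maximises CFSE. → square planar.

[Zn(py)₄]²⁺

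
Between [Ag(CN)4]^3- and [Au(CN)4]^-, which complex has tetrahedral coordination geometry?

[Ag(CN)4]^3-

For [Ag(CN)4]^3-: Ligand charges: each cyanide is −1. With an overall charge of −3 the silver centre must be in the +1 oxidation state. Silver is a group-11 element; Ag(I) is therefore d¹⁰. A d¹⁰ ion has no crystal-field stabilisation preference between square planar and tetrahedral, so four ligands adopt the sterically favoured tetrahedral geometry. → tetrahedral.
For [Au(CN)4]^-: Ligand charges: each cyanide is −1. With an overall charge of −1 the gold centre must be in the +3 oxidation state. Au sits in group 11, so the d-electron count is 11 − 3 = 8. A 5d d⁸ ion has a large crystal-field splitting; square planar leaves the high-energy d_{x²−y²} orbital empty and maximises CFSE. → square planar.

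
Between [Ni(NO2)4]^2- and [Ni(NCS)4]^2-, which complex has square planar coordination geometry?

For [Ni(NO2)4]^2-: Ligand charges: each nitro (N-bound nitrite) is −1. With an overall charge of −2 the nickel centre must be in the +2 oxidation state. Nickel is a group-10 element; Ni(II) is therefore d⁸. Nitro (N-bound nitrite) is a strong-field ligand (high in the spectrochemical series). A 3d d⁸ ion with strong-field ligands gains enough CFSE to favour square planar over tetrahedral. → square planar.
For [Ni(NCS)4]^2-: Ligand charges: each isothiocyanate is −1. With an overall charge of −2 the nickel centre must be in the +2 oxidation state. Ni sits in group 10, so the d-electron count is 10 − 2 = 8. Isothiocyanate is a weak-field ligand. With weak-field ligands the CFSE gain from square planar is small, so a 3d d⁸ ion takes the sterically preferred tetrahedral geometry. → tetrahedral.

[Ni(NO2)4]^2-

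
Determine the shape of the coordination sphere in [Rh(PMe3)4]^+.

square planar

Summing ligand charges against the +1 overall charge gives an oxidation state of +1 for rhodium.
Rh sits in group 9, so the d-electron count is 9 − 1 = 8.
Coordination number: 4.
A 4d d⁸ ion has a large crystal-field splitting; square planar leaves the high-energy d_{x²−y²} orbital empty and maximises CFSE.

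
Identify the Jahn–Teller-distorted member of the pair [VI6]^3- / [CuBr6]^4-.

[VI6]^3-: Each iodide is −1; balancing the −3 overall charge requires V(III). Group 5 minus oxidation state 3 gives a d² configuration. The d² configuration leaves the e_g set evenly filled (or empty) — no strong Jahn–Teller driving force.
[CuBr6]^4-: Each bromide is −1; balancing the −4 overall charge requires Cu(II). Copper is a group-11 element; Cu(II) is therefore d⁹. The t₂g⁶e_g³ configuration has an unevenly filled e_g set; the Jahn–Teller theorem predicts a tetragonal distortion (typically axial elongation) to lift the degeneracy.

[CuBr6]^4-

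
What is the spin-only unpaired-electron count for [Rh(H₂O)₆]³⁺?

Water is neutral; balancing the +3 overall charge requires Rh(III).
Rh sits in group 9, so the d-electron count is 9 − 3 = 6.
The spin state decides the count: a 4d ion has a large Δₒ and is invariably low-spin.
An octahedral low-spin d⁶ ion is t₂g⁶e_g⁰, giving 0 unpaired electrons.

0 unpaired electrons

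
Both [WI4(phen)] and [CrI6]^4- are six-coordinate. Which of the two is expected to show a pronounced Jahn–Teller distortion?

[CrI6]^4-

[WI4(phen)]: Ligand charges: each iodide is −1; 1,10-phenanthroline is neutral. With an overall charge of 0 the tungsten centre must be in the +4 oxidation state. W sits in group 6, so the d-electron count is 6 − 4 = 2. The d² configuration leaves the e_g set evenly filled (or empty) — no strong Jahn–Teller driving force.
[CrI6]^4-: Ligand charges: each iodide is −1. With an overall charge of −4 the chromium centre must be in the +2 oxidation state. Group 6 minus oxidation state 2 gives a d⁴ configuration. Iodide is a weak-field ligand for a first-row metal, so the complex is high-spin. The t₂g³e_g¹ (high-spin) configuration has an unevenly filled e_g set; the Jahn–Teller theorem predicts a tetragonal distortion (typically axial elongation) to lift the degeneracy.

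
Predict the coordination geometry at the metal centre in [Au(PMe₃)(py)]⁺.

Summing ligand charges against the +1 overall charge gives an oxidation state of +1 for gold.
Gold is a group-11 element; Au(I) is therefore d¹⁰.
With 2 monodentate ligands the coordination number is 2.
A d¹⁰ ion with only two ligands adopts a linear arrangement (sp hybridisation; no CFSE preference).

linear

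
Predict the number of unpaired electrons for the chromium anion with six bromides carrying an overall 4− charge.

Ligand charges: each bromide is −1. With an overall charge of −4 the chromium centre must be in the +2 oxidation state.
Group 6 minus oxidation state 2 gives a d⁴ configuration.
The spin state decides the count: Bromide is a weak-field ligand for a first-row metal, so the complex is high-spin.
An octahedral high-spin d⁴ ion is t₂g³e_g¹, giving 4 unpaired electrons.

4 unpaired electrons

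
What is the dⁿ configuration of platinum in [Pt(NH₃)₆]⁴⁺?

Ammonia is neutral; balancing the +4 overall charge requires Pt(IV).
Pt sits in group 10, so the d-electron count is 10 − 4 = 6.

d⁶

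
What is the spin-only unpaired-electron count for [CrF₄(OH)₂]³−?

Ligand charges: each fluoride is −1; each hydroxide is −1. With an overall charge of −3 the chromium centre must be in the +3 oxidation state.
Group 6 minus oxidation state 3 gives a d³ configuration.
In an octahedral field the d³ configuration is t₂g³e_g⁰ (only one arrangement possible), giving 3 unpaired electrons.

3 unpaired electrons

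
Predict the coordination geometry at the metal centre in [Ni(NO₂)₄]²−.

Each nitro (N-bound nitrite) is −1; balancing the −2 overall charge requires Ni(II).
Nickel is a group-10 element; Ni(II) is therefore d⁸.
With 4 monodentate ligands the coordination number is 4.
Nitro (N-bound nitrite) is a strong-field ligand (high in the spectrochemical series).
A 3d d⁸ ion with strong-field ligands gains enough CFSE to favour square planar over tetrahedral.

square planar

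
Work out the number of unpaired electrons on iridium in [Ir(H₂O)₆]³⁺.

Summing ligand charges against the +3 overall charge gives an oxidation state of +3 for iridium.
Group 9 minus oxidation state 3 gives a d⁶ configuration.
The spin state decides the count: a 5d ion has a large Δₒ and is invariably low-spin.
An octahedral low-spin d⁶ ion is t₂g⁶e_g⁰, giving 0 unpaired electrons.

0 unpaired electrons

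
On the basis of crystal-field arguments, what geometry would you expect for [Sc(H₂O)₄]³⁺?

Ligand charges: water is neutral. With an overall charge of +3 the scandium centre must be in the +3 oxidation state.
Sc sits in group 3, so the d-electron count is 3 − 3 = 0.
With 4 monodentate ligands the coordination number is 4.
A d⁰ ion has no crystal-field stabilisation preference between square planar and tetrahedral, so four ligands adopt the sterically favoured tetrahedral geometry.

tetrahedral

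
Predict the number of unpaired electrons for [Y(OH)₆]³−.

0 unpaired electrons

Each hydroxide is −1; balancing the −3 overall charge requires Y(III).
Yttrium is a group-3 element; Y(III) is therefore d⁰.
In an octahedral field the d⁰ configuration is t₂g⁰e_g⁰, giving 0 unpaired electrons.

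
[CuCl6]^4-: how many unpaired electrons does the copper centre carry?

Each chloride is −1; balancing the −4 overall charge requires Cu(II).
Cu sits in group 11, so the d-electron count is 11 − 2 = 9.
In an octahedral field the d⁹ configuration is t₂g⁶e_g³ (only one arrangement possible), giving 1 unpaired electron.

1 unpaired electron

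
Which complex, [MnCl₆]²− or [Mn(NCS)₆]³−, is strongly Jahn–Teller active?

[MnCl₆]²−: Each chloride is −1; balancing the −2 overall charge requires Mn(IV). Mn sits in group 7, so the d-electron count is 7 − 4 = 3. The d³ configuration leaves the e_g set evenly filled (or empty) — no strong Jahn–Teller driving force.
[Mn(NCS)₆]³−: Summing ligand charges against the −3 overall charge gives an oxidation state of +3 for manganese. Mn sits in group 7, so the d-electron count is 7 − 3 = 4. Isothiocyanate is a weak-field ligand for a first-row metal, so the complex is high-spin. The t₂g³e_g¹ (high-spin) configuration has an unevenly filled e_g set; the Jahn–Teller theorem predicts a tetragonal distortion (typically axial elongation) to lift the degeneracy.

[Mn(NCS)₆]³−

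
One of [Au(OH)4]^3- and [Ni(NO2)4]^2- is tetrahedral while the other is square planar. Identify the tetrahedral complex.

[Au(OH)4]^3-

For [Au(OH)4]^3-: Summing ligand charges against the −3 overall charge gives an oxidation state of +1 for gold. Au sits in group 11, so the d-electron count is 11 − 1 = 10. A d¹⁰ ion has no crystal-field stabilisation preference between square planar and tetrahedral, so four ligands adopt the sterically favoured tetrahedral geometry. → tetrahedral.
For [Ni(NO2)4]^2-: Each nitro (N-bound nitrite) is −1; balancing the −2 overall charge requires Ni(II). Ni sits in group 10, so the d-electron count is 10 − 2 = 8. Nitro (N-bound nitrite) is a strong-field ligand (high in the spectrochemical series). A 3d d⁸ ion with strong-field ligands gains enough CFSE to favour square planar over tetrahedral. → square planar.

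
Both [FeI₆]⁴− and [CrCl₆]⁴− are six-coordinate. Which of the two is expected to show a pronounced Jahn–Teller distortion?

[CrCl₆]⁴−

[FeI₆]⁴−: Ligand charges: each iodide is −1. With an overall charge of −4 the iron centre must be in the +2 oxidation state. Group 8 minus oxidation state 2 gives a d⁶ configuration. Iodide is a weak-field ligand for a first-row metal, so the complex is high-spin. The d⁶ configuration leaves the e_g set evenly filled (or empty) — no strong Jahn–Teller driving force.
[CrCl₆]⁴−: Ligand charges: each chloride is −1. With an overall charge of −4 the chromium centre must be in the +2 oxidation state. Chromium is a group-6 element; Cr(II) is therefore d⁴. Chloride is a weak-field ligand for a first-row metal, so the complex is high-spin. The t₂g³e_g¹ (high-spin) configuration has an unevenly filled e_g set; the Jahn–Teller theorem predicts a tetragonal distortion (typically axial elongation) to lift the degeneracy.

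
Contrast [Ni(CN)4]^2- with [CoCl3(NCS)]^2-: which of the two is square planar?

For [Ni(CN)4]^2-: Summing ligand charges against the −2 overall charge gives an oxidation state of +2 for nickel. Ni sits in group 10, so the d-electron count is 10 − 2 = 8. Cyanide is a strong-field ligand (high in the spectrochemical series). A 3d d⁸ ion with strong-field ligands gains enough CFSE to favour square planar over tetrahedral. → square planar.
For [CoCl3(NCS)]^2-: Each chloride is −1; each isothiocyanate is −1; balancing the −2 overall charge requires Co(II). Group 9 minus oxidation state 2 gives a d⁷ configuration. For a high-spin 3d d⁷ ion with weak-field ligands the small Δₜ gives little square-planar CFSE advantage, so four ligands adopt the sterically favoured tetrahedral geometry. → tetrahedral.

[Ni(CN)4]^2-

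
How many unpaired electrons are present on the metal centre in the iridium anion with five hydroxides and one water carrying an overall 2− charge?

0

Summing ligand charges against the −2 overall charge gives an oxidation state of +3 for iridium.
Iridium is a group-9 element; Ir(III) is therefore d⁶.
The spin state decides the count: a 5d ion has a large Δₒ and is invariably low-spin.
An octahedral low-spin d⁶ ion is t₂g⁶e_g⁰, giving 0 unpaired electrons.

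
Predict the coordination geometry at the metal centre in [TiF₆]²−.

octahedral

Summing ligand charges against the −2 overall charge gives an oxidation state of +4 for titanium.
Titanium is a group-4 element; Ti(IV) is therefore d⁰.
Coordination number: 6.
Six donors around a single metal centre give an octahedral coordination sphere.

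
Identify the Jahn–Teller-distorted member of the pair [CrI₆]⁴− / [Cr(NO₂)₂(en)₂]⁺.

[CrI₆]⁴−

[CrI₆]⁴−: Ligand charges: each iodide is −1. With an overall charge of −4 the chromium centre must be in the +2 oxidation state. Chromium is a group-6 element; Cr(II) is therefore d⁴. Iodide is a weak-field ligand for a first-row metal, so the complex is high-spin. The t₂g³e_g¹ (high-spin) configuration has an unevenly filled e_g set; the Jahn–Teller theorem predicts a tetragonal distortion (typically axial elongation) to lift the degeneracy.
[Cr(NO₂)₂(en)₂]⁺: Each nitro (N-bound nitrite) is −1; ethylenediamine is neutral; balancing the +1 overall charge requires Cr(III). Chromium is a group-6 element; Cr(III) is therefore d³. The d³ configuration leaves the e_g set evenly filled (or empty) — no strong Jahn–Teller driving force.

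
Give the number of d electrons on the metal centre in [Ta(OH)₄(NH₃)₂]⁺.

Ligand charges: each hydroxide is −1; ammonia is neutral. With an overall charge of +1 the tantalum centre must be in the +5 oxidation state.
Tantalum is a group-5 element; Ta(V) is therefore d⁰.

d0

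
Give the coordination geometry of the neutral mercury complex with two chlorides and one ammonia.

Each chloride is −1; ammonia is neutral; balancing the 0 overall charge requires Hg(II).
Group 12 minus oxidation state 2 gives a d¹⁰ configuration.
With 3 monodentate ligands the coordination number is 3.
Three ligands around a d¹⁰ centre minimise repulsion in a trigonal-planar arrangement.

trigonal planar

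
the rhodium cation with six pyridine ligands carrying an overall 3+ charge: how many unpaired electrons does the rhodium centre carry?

Summing ligand charges against the +3 overall charge gives an oxidation state of +3 for rhodium.
Rhodium is a group-9 element; Rh(III) is therefore d⁶.
The spin state decides the count: a 4d ion has a large Δₒ and is invariably low-spin.
An octahedral low-spin d⁶ ion is t₂g⁶e_g⁰, giving 0 unpaired electrons.

0 unpaired electrons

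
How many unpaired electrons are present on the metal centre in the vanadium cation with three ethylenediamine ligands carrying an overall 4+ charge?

Ligand charges: ethylenediamine is neutral. With an overall charge of +4 the vanadium centre must be in the +4 oxidation state.
Group 5 minus oxidation state 4 gives a d¹ configuration.
Counting donor atoms: 3×ethylenediamine (bidentate) → 6 donors. Coordination number = 6.
In an octahedral field the d¹ configuration is t₂g¹e_g⁰ (only one arrangement possible), giving 1 unpaired electron.

1 unpaired electron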